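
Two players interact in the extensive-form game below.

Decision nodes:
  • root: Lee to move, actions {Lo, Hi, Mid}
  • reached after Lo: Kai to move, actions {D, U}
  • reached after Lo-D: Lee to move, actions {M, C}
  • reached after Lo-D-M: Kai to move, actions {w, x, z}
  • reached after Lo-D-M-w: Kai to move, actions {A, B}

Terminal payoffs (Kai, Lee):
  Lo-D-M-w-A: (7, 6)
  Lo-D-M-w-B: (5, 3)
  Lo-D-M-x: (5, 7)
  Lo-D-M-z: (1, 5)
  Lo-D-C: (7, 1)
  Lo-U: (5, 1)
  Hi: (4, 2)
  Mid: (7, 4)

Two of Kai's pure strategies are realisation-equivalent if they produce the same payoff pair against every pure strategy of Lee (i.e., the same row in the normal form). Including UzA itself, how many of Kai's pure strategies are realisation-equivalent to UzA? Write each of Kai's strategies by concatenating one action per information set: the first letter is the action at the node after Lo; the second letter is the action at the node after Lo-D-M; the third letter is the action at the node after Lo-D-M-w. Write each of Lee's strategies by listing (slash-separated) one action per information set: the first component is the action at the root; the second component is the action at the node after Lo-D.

6

Row for UzA (columns Lo/M, Lo/C, Hi/M, Hi/C, Mid/M, Mid/C): (5,1) (5,1) (4,2) (4,2) (7,4) (7,4).
Under UzA, Kai's choice at the node after Lo-D-M and at the node after Lo-D-M-w can never be reached regardless of what Lee does, so varying those choices leaves every outcome unchanged.
Holding the reachable choices fixed and varying the unreachable ones freely already gives 3 × 2 = 6 equivalent strategies.
No other strategy reproduces this row, so those 6 are the full class: UwA, UwB, UxA, UxB, UzA, UzB.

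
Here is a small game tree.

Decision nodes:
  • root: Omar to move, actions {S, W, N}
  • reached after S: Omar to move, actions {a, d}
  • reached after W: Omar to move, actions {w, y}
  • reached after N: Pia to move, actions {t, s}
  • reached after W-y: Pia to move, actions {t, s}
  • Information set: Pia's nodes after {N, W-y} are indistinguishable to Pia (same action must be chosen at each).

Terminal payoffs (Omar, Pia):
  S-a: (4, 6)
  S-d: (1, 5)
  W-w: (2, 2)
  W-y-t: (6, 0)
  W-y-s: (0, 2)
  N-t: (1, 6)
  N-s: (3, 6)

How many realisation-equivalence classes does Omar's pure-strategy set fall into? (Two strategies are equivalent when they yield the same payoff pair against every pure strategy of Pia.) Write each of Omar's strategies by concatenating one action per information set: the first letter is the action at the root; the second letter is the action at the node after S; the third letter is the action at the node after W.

5

Omar has 12 pure strategies: Saw, Say, Sdw, Sdy, Waw, Way, Wdw, Wdy, Naw, Nay, Ndw, Ndy. Columns: t, s.
{Saw, Say} → row (4,6) (4,6)
{Sdw, Sdy} → row (1,5) (1,5)
{Waw, Wdw} → row (2,2) (2,2)
{Way, Wdy} → row (6,0) (0,2)
{Naw, Nay, Ndw, Ndy} → row (1,6) (3,6)
That's 5 distinct rows out of 12 strategies.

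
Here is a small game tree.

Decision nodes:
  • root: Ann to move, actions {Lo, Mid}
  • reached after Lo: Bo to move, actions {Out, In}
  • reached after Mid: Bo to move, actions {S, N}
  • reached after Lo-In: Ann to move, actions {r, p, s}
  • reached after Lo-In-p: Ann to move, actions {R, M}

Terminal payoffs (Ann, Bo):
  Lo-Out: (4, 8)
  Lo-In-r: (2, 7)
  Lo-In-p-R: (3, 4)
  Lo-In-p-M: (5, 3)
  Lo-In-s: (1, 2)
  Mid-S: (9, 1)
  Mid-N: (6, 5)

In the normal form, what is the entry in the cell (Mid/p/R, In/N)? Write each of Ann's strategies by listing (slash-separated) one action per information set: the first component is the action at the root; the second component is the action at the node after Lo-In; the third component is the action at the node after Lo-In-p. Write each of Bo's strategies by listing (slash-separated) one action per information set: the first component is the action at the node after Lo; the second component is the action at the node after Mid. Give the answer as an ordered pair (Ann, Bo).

(6, 5)

Trace the play path from the root:
  Ann plays Mid
  Bo plays N at [Mid]
→ terminal payoff (6, 5).
(Ann's choice at the node after Lo-In is never reached on this path, so it doesn't affect the outcome.)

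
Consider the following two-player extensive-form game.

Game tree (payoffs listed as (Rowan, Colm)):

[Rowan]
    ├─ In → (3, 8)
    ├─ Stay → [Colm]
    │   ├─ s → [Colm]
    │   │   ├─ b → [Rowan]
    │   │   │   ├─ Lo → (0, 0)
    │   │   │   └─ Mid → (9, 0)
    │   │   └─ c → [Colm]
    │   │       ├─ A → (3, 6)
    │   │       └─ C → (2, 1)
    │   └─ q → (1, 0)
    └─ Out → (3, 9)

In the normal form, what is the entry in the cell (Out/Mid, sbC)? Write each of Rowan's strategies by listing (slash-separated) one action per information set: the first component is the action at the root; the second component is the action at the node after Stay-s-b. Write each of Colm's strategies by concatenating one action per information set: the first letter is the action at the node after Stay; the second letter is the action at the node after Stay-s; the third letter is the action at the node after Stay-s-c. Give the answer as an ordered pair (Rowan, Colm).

Trace the play path from the root:
  Rowan plays Out
→ terminal payoff (3, 9).
(Rowan's choice at the node after Stay-s-b is never reached on this path, so it doesn't affect the outcome.)

(3, 9)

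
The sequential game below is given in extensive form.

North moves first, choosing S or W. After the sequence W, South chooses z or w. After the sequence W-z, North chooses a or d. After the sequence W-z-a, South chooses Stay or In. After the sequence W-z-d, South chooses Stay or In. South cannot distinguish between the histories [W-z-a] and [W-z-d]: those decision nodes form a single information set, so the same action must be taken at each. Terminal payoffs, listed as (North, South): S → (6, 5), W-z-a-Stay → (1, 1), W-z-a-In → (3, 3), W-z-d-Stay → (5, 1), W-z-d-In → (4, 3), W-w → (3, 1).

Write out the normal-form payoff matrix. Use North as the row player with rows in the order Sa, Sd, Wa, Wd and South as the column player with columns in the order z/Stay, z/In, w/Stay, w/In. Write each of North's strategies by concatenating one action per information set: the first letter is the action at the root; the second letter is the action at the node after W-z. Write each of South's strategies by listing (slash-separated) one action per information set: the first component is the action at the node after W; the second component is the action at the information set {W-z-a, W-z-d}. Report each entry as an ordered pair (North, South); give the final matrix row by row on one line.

Sa: (6,5) (6,5) (6,5) (6,5) | Sd: (6,5) (6,5) (6,5) (6,5) | Wa: (1,1) (3,3) (3,1) (3,1) | Wd: (5,1) (4,3) (3,1) (3,1)

Row Sa: z/Stay→(6,5), z/In→(6,5), w/Stay→(6,5), w/In→(6,5)
Row Sd: z/Stay→(6,5), z/In→(6,5), w/Stay→(6,5), w/In→(6,5)
Row Wa: z/Stay→(1,1), z/In→(3,3), w/Stay→(3,1), w/In→(3,1)
Row Wd: z/Stay→(5,1), z/In→(4,3), w/Stay→(3,1), w/In→(3,1)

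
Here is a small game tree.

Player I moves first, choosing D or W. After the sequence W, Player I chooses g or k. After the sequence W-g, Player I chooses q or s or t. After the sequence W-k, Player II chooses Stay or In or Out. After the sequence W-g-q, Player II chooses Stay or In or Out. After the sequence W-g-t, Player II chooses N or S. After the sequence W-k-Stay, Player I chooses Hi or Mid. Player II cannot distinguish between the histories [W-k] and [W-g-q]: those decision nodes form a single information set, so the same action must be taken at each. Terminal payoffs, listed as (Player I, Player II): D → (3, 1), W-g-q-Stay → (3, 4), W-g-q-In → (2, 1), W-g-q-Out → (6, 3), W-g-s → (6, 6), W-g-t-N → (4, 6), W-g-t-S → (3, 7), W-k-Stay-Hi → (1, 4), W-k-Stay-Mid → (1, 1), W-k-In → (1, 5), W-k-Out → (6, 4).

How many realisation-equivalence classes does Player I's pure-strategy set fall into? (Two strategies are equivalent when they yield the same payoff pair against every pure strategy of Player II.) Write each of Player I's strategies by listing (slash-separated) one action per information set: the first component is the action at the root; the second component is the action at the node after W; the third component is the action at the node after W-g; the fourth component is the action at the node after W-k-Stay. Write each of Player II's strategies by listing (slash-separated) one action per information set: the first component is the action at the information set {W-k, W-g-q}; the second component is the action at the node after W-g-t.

6

Player I has 24 pure strategies: D/g/q/Hi, D/g/q/Mid, D/g/s/Hi, D/g/s/Mid, D/g/t/Hi, D/g/t/Mid, D/k/q/Hi, D/k/q/Mid, D/k/s/Hi, D/k/s/Mid, D/k/t/Hi, D/k/t/Mid, W/g/q/Hi, W/g/q/Mid, W/g/s/Hi, W/g/s/Mid, W/g/t/Hi, W/g/t/Mid, W/k/q/Hi, W/k/q/Mid, W/k/s/Hi, W/k/s/Mid, W/k/t/Hi, W/k/t/Mid. Columns: Stay/N, Stay/S, In/N, In/S, Out/N, Out/S.
{D/g/q/Hi, D/g/q/Mid, D/g/s/Hi, D/g/s/Mid, D/g/t/Hi, D/g/t/Mid, D/k/q/Hi, D/k/q/Mid, D/k/s/Hi, D/k/s/Mid, D/k/t/Hi, D/k/t/Mid} → row (3,1) (3,1) (3,1) (3,1) (3,1) (3,1)
{W/g/q/Hi, W/g/q/Mid} → row (3,4) (3,4) (2,1) (2,1) (6,3) (6,3)
{W/g/s/Hi, W/g/s/Mid} → row (6,6) (6,6) (6,6) (6,6) (6,6) (6,6)
{W/g/t/Hi, W/g/t/Mid} → row (4,6) (3,7) (4,6) (3,7) (4,6) (3,7)
{W/k/q/Hi, W/k/s/Hi, W/k/t/Hi} → row (1,4) (1,4) (1,5) (1,5) (6,4) (6,4)
{W/k/q/Mid, W/k/s/Mid, W/k/t/Mid} → row (1,1) (1,1) (1,5) (1,5) (6,4) (6,4)
That's 6 distinct rows out of 24 strategies.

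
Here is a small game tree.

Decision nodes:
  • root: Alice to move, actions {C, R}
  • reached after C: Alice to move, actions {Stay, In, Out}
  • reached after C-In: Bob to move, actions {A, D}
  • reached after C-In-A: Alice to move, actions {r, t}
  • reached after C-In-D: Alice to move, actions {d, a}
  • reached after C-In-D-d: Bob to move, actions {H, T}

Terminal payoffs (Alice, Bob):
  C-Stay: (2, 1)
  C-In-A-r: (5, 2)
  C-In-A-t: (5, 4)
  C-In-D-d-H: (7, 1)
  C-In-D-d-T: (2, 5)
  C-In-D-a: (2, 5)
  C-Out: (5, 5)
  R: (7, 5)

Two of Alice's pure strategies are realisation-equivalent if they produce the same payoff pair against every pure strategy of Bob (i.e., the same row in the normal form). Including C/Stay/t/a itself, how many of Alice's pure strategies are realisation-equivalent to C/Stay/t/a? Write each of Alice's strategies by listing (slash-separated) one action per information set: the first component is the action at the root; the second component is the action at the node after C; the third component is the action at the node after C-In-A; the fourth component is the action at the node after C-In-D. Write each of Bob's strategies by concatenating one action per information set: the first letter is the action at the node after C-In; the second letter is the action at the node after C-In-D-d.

Row for C/Stay/t/a (columns AH, AT, DH, DT): (2,1) (2,1) (2,1) (2,1).
Under C/Stay/t/a, Alice's choice at the node after C-In-A and at the node after C-In-D can never be reached regardless of what Bob does, so varying those choices leaves every outcome unchanged.
Holding the reachable choices fixed and varying the unreachable ones freely already gives 2 × 2 = 4 equivalent strategies.
No other strategy reproduces this row, so those 4 are the full class: C/Stay/r/d, C/Stay/r/a, C/Stay/t/d, C/Stay/t/a.

4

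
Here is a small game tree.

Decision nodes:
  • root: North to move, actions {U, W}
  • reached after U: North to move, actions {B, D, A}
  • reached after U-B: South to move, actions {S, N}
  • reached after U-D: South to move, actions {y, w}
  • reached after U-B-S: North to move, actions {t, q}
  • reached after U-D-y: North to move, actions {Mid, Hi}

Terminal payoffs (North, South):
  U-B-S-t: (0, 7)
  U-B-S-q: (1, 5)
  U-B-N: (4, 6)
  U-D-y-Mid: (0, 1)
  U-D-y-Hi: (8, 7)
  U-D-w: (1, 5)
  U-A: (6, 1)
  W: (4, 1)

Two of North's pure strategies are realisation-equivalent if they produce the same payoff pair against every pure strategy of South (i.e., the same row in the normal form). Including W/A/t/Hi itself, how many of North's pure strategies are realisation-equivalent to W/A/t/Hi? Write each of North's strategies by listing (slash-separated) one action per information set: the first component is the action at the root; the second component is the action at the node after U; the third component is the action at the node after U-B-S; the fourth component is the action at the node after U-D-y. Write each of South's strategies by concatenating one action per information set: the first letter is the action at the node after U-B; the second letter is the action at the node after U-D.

12

Row for W/A/t/Hi (columns Sy, Sw, Ny, Nw): (4,1) (4,1) (4,1) (4,1).
Under W/A/t/Hi, North's choice at the node after U and at the node after U-B-S and at the node after U-D-y can never be reached regardless of what South does, so varying those choices leaves every outcome unchanged.
Holding the reachable choices fixed and varying the unreachable ones freely already gives 3 × 2 × 2 = 12 equivalent strategies.
No other strategy reproduces this row, so those 12 are the full class: W/B/t/Mid, W/B/t/Hi, W/B/q/Mid, W/B/q/Hi, W/D/t/Mid, W/D/t/Hi, W/D/q/Mid, W/D/q/Hi, W/A/t/Mid, W/A/t/Hi, W/A/q/Mid, W/A/q/Hi.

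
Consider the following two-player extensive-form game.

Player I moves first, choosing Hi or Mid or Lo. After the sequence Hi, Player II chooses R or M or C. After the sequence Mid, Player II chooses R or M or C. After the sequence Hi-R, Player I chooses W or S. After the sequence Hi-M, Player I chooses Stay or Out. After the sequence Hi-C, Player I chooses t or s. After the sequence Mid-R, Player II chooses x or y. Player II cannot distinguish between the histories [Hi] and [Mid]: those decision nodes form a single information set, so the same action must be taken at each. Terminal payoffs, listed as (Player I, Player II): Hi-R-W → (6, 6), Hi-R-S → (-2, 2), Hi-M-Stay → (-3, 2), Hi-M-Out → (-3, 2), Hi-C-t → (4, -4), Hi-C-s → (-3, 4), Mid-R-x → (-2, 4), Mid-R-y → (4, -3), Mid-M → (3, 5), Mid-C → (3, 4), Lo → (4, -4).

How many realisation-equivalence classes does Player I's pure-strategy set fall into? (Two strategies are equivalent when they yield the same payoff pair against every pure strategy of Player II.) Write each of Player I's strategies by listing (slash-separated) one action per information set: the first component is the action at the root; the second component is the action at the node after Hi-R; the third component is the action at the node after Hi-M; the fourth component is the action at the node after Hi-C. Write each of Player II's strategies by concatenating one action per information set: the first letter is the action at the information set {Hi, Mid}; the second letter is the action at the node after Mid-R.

Player I has 24 pure strategies: Hi/W/Stay/t, Hi/W/Stay/s, Hi/W/Out/t, Hi/W/Out/s, Hi/S/Stay/t, Hi/S/Stay/s, Hi/S/Out/t, Hi/S/Out/s, Mid/W/Stay/t, Mid/W/Stay/s, Mid/W/Out/t, Mid/W/Out/s, Mid/S/Stay/t, Mid/S/Stay/s, Mid/S/Out/t, Mid/S/Out/s, Lo/W/Stay/t, Lo/W/Stay/s, Lo/W/Out/t, Lo/W/Out/s, Lo/S/Stay/t, Lo/S/Stay/s, Lo/S/Out/t, Lo/S/Out/s. Columns: Rx, Ry, Mx, My, Cx, Cy.
{Hi/W/Stay/t, Hi/W/Out/t} → row (6,6) (6,6) (-3,2) (-3,2) (4,-4) (4,-4)
{Hi/W/Stay/s, Hi/W/Out/s} → row (6,6) (6,6) (-3,2) (-3,2) (-3,4) (-3,4)
{Hi/S/Stay/t, Hi/S/Out/t} → row (-2,2) (-2,2) (-3,2) (-3,2) (4,-4) (4,-4)
{Hi/S/Stay/s, Hi/S/Out/s} → row (-2,2) (-2,2) (-3,2) (-3,2) (-3,4) (-3,4)
{Mid/W/Stay/t, Mid/W/Stay/s, Mid/W/Out/t, Mid/W/Out/s, Mid/S/Stay/t, Mid/S/Stay/s, Mid/S/Out/t, Mid/S/Out/s} → row (-2,4) (4,-3) (3,5) (3,5) (3,4) (3,4)
{Lo/W/Stay/t, Lo/W/Stay/s, Lo/W/Out/t, Lo/W/Out/s, Lo/S/Stay/t, Lo/S/Stay/s, Lo/S/Out/t, Lo/S/Out/s} → row (4,-4) (4,-4) (4,-4) (4,-4) (4,-4) (4,-4)
That's 6 distinct rows out of 24 strategies.

6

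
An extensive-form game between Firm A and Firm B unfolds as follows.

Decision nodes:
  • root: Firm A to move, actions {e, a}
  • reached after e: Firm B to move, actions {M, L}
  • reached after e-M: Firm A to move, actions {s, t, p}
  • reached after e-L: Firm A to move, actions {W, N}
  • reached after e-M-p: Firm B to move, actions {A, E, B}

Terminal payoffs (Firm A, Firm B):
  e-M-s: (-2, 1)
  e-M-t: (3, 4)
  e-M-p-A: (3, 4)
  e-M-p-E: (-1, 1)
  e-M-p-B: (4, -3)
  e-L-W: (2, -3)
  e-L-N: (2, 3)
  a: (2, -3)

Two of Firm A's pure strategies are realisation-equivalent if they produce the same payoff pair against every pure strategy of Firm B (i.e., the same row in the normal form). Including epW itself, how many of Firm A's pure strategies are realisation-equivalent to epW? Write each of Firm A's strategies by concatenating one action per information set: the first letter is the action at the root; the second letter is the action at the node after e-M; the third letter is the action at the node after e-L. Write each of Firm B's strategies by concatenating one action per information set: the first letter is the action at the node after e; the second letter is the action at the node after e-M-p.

Row for epW (columns MA, ME, MB, LA, LE, LB): (3,4) (-1,1) (4,-3) (2,-3) (2,-3) (2,-3).
Every one of Firm A's information sets is on the play path for some reply by Firm B when Firm A follows epW.
Changing the action at any of them therefore changes at least one column, so only epW itself gives this row.

1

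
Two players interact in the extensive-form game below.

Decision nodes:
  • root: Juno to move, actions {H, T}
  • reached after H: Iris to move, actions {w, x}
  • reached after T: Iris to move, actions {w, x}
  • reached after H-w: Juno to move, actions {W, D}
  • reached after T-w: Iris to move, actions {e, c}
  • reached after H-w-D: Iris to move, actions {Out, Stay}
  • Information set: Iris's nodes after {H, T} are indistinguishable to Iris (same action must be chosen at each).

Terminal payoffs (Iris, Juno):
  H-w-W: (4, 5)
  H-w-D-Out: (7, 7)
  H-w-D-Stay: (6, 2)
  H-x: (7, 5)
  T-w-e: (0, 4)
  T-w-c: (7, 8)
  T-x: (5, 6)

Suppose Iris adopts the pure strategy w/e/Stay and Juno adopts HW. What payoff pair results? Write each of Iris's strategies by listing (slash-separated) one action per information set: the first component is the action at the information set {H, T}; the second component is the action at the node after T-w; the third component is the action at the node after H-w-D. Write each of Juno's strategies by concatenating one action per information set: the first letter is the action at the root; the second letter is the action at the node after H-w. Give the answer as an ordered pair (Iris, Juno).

Trace the play path from the root:
  Juno plays H
  Iris plays w at [H]
  Juno plays W at [H-w]
→ terminal payoff (4, 5).
(Iris's choice at the node after T-w is never reached on this path, so it doesn't affect the outcome.)

(4, 5)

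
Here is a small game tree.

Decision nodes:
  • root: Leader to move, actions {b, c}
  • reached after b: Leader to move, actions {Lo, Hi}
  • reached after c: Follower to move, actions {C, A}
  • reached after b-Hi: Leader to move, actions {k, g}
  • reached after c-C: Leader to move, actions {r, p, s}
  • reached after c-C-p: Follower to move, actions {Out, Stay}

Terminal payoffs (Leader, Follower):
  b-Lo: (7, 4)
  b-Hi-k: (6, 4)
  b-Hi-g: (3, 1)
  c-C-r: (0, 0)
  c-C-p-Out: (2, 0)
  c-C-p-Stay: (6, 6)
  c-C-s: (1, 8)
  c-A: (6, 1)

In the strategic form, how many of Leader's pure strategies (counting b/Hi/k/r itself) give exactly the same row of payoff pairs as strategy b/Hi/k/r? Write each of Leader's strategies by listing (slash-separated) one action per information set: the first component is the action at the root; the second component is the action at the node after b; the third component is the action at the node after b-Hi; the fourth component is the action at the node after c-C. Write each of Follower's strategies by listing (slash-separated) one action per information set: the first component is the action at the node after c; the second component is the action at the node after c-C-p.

3

Row for b/Hi/k/r (columns C/Out, C/Stay, A/Out, A/Stay): (6,4) (6,4) (6,4) (6,4).
Under b/Hi/k/r, Leader's choice at the node after c-C can never be reached regardless of what Follower does, so varying those choices leaves every outcome unchanged.
Holding the reachable choices fixed and varying the unreachable one freely already gives 3 equivalent strategies.
No other strategy reproduces this row, so those 3 are the full class: b/Hi/k/r, b/Hi/k/p, b/Hi/k/s.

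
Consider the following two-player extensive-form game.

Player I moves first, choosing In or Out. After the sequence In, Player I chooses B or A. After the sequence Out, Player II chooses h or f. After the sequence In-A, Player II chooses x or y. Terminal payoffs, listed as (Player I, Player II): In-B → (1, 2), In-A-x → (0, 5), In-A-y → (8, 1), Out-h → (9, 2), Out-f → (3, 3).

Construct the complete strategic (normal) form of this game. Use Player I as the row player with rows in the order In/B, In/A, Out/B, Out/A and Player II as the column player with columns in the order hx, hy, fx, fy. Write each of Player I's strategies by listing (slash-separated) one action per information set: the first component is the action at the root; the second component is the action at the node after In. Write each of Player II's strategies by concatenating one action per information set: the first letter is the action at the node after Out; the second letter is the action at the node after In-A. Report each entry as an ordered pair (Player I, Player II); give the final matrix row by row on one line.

In/B: (1,2) (1,2) (1,2) (1,2) | In/A: (0,5) (8,1) (0,5) (8,1) | Out/B: (9,2) (9,2) (3,3) (3,3) | Out/A: (9,2) (9,2) (3,3) (3,3)

            hx       hy       fx       fy
 In/B    (1,2)    (1,2)    (1,2)    (1,2)
 In/A    (0,5)    (8,1)    (0,5)    (8,1)
Out/B    (9,2)    (9,2)    (3,3)    (3,3)
Out/A    (9,2)    (9,2)    (3,3)    (3,3)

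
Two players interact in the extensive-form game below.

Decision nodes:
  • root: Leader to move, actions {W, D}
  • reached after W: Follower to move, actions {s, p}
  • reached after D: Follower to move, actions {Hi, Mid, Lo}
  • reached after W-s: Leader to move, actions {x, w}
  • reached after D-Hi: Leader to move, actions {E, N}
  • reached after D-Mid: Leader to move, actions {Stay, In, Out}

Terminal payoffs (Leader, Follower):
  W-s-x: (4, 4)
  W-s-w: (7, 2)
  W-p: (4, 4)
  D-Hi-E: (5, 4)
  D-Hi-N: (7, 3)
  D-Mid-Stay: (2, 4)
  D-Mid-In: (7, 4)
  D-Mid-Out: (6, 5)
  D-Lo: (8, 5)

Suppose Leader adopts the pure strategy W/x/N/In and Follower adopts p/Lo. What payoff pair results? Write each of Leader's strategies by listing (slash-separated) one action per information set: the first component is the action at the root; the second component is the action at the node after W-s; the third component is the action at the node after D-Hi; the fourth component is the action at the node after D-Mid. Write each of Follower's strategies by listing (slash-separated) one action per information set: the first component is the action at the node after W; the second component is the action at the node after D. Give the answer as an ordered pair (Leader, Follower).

Trace the play path from the root:
  Leader plays W
  Follower plays p at [W]
→ terminal payoff (4, 4).
(Leader's choice at the node after W-s is never reached on this path, so it doesn't affect the outcome.)

(4, 4)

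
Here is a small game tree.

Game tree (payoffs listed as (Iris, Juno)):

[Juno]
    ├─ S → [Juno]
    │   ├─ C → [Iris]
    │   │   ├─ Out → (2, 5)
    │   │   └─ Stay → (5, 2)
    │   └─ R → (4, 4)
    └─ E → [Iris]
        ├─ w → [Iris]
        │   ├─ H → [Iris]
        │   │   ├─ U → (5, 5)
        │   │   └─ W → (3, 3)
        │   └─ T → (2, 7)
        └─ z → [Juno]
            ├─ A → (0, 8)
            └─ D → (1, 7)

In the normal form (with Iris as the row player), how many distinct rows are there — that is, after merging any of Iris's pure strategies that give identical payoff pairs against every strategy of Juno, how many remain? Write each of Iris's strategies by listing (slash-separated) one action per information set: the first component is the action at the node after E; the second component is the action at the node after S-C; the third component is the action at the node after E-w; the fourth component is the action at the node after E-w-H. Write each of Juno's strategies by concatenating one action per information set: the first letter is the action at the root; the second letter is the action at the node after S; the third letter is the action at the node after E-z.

Iris has 16 pure strategies: w/Out/H/U, w/Out/H/W, w/Out/T/U, w/Out/T/W, w/Stay/H/U, w/Stay/H/W, w/Stay/T/U, w/Stay/T/W, z/Out/H/U, z/Out/H/W, z/Out/T/U, z/Out/T/W, z/Stay/H/U, z/Stay/H/W, z/Stay/T/U, z/Stay/T/W. Columns: SCA, SCD, SRA, SRD, ECA, ECD, ERA, ERD.
{w/Out/H/U} → row (2,5) (2,5) (4,4) (4,4) (5,5) (5,5) (5,5) (5,5)
{w/Out/H/W} → row (2,5) (2,5) (4,4) (4,4) (3,3) (3,3) (3,3) (3,3)
{w/Out/T/U, w/Out/T/W} → row (2,5) (2,5) (4,4) (4,4) (2,7) (2,7) (2,7) (2,7)
{w/Stay/H/U} → row (5,2) (5,2) (4,4) (4,4) (5,5) (5,5) (5,5) (5,5)
{w/Stay/H/W} → row (5,2) (5,2) (4,4) (4,4) (3,3) (3,3) (3,3) (3,3)
{w/Stay/T/U, w/Stay/T/W} → row (5,2) (5,2) (4,4) (4,4) (2,7) (2,7) (2,7) (2,7)
{z/Out/H/U, z/Out/H/W, z/Out/T/U, z/Out/T/W} → row (2,5) (2,5) (4,4) (4,4) (0,8) (1,7) (0,8) (1,7)
{z/Stay/H/U, z/Stay/H/W, z/Stay/T/U, z/Stay/T/W} → row (5,2) (5,2) (4,4) (4,4) (0,8) (1,7) (0,8) (1,7)
That's 8 distinct rows out of 16 strategies.

8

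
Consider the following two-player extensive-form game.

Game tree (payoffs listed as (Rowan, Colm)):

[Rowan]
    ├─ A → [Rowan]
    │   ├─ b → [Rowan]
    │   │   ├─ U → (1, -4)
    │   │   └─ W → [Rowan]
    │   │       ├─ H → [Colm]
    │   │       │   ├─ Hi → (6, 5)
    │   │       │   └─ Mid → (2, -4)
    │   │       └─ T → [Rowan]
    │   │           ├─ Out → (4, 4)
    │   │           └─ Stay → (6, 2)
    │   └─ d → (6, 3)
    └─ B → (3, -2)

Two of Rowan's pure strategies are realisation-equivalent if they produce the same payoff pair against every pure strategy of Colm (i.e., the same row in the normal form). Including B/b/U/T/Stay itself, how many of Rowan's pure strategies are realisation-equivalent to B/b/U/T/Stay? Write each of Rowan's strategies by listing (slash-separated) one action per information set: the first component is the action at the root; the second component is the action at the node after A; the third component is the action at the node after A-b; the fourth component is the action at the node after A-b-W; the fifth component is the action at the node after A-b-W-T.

16

Row for B/b/U/T/Stay (columns Hi, Mid): (3,-2) (3,-2).
Under B/b/U/T/Stay, Rowan's choice at the node after A and at the node after A-b and at the node after A-b-W and at the node after A-b-W-T can never be reached regardless of what Colm does, so varying those choices leaves every outcome unchanged.
Holding the reachable choices fixed and varying the unreachable ones freely already gives 2 × 2 × 2 × 2 = 16 equivalent strategies.
No other strategy reproduces this row, so those 16 are the full class: B/b/U/H/Out, B/b/U/H/Stay, B/b/U/T/Out, B/b/U/T/Stay, B/b/W/H/Out, B/b/W/H/Stay, B/b/W/T/Out, B/b/W/T/Stay, B/d/U/H/Out, B/d/U/H/Stay, B/d/U/T/Out, B/d/U/T/Stay, B/d/W/H/Out, B/d/W/H/Stay, B/d/W/T/Out, B/d/W/T/Stay.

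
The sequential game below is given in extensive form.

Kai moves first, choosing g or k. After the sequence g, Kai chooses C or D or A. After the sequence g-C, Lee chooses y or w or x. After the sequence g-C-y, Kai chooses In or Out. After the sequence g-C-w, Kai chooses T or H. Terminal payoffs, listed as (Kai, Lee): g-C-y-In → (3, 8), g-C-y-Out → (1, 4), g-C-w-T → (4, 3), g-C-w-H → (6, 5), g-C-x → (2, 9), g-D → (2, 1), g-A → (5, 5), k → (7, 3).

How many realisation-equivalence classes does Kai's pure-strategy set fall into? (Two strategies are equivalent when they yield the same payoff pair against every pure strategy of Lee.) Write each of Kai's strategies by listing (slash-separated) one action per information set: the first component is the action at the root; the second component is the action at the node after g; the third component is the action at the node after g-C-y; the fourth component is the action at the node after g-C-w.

7

Kai has 24 pure strategies: g/C/In/T, g/C/In/H, g/C/Out/T, g/C/Out/H, g/D/In/T, g/D/In/H, g/D/Out/T, g/D/Out/H, g/A/In/T, g/A/In/H, g/A/Out/T, g/A/Out/H, k/C/In/T, k/C/In/H, k/C/Out/T, k/C/Out/H, k/D/In/T, k/D/In/H, k/D/Out/T, k/D/Out/H, k/A/In/T, k/A/In/H, k/A/Out/T, k/A/Out/H. Columns: y, w, x.
{g/C/In/T} → row (3,8) (4,3) (2,9)
{g/C/In/H} → row (3,8) (6,5) (2,9)
{g/C/Out/T} → row (1,4) (4,3) (2,9)
{g/C/Out/H} → row (1,4) (6,5) (2,9)
{g/D/In/T, g/D/In/H, g/D/Out/T, g/D/Out/H} → row (2,1) (2,1) (2,1)
{g/A/In/T, g/A/In/H, g/A/Out/T, g/A/Out/H} → row (5,5) (5,5) (5,5)
{k/C/In/T, k/C/In/H, k/C/Out/T, k/C/Out/H, k/D/In/T, k/D/In/H, k/D/Out/T, k/D/Out/H, k/A/In/T, k/A/In/H, k/A/Out/T, k/A/Out/H} → row (7,3) (7,3) (7,3)
That's 7 distinct rows out of 24 strategies.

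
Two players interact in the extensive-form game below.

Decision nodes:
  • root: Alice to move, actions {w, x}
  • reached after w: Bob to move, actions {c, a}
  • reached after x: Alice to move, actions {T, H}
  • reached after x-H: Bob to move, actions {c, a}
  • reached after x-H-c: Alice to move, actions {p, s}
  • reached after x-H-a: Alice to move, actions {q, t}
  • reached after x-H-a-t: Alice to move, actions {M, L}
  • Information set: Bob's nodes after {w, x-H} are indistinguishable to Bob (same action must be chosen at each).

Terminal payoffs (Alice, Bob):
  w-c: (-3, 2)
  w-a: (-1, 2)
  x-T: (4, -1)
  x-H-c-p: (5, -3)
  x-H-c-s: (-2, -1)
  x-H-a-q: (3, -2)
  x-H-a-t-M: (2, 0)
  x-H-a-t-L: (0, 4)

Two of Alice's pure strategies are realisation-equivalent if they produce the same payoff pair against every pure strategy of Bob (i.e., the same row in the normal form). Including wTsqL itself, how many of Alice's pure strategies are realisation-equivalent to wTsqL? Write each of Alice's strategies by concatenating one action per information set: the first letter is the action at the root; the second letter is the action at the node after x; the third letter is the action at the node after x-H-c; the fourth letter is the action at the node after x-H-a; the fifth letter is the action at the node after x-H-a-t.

Row for wTsqL (columns c, a): (-3,2) (-1,2).
Under wTsqL, Alice's choice at the node after x and at the node after x-H-c and at the node after x-H-a and at the node after x-H-a-t can never be reached regardless of what Bob does, so varying those choices leaves every outcome unchanged.
Holding the reachable choices fixed and varying the unreachable ones freely already gives 2 × 2 × 2 × 2 = 16 equivalent strategies.
No other strategy reproduces this row, so those 16 are the full class: wTpqM, wTpqL, wTptM, wTptL, wTsqM, wTsqL, wTstM, wTstL, wHpqM, wHpqL, wHptM, wHptL, wHsqM, wHsqL, wHstM, wHstL.

16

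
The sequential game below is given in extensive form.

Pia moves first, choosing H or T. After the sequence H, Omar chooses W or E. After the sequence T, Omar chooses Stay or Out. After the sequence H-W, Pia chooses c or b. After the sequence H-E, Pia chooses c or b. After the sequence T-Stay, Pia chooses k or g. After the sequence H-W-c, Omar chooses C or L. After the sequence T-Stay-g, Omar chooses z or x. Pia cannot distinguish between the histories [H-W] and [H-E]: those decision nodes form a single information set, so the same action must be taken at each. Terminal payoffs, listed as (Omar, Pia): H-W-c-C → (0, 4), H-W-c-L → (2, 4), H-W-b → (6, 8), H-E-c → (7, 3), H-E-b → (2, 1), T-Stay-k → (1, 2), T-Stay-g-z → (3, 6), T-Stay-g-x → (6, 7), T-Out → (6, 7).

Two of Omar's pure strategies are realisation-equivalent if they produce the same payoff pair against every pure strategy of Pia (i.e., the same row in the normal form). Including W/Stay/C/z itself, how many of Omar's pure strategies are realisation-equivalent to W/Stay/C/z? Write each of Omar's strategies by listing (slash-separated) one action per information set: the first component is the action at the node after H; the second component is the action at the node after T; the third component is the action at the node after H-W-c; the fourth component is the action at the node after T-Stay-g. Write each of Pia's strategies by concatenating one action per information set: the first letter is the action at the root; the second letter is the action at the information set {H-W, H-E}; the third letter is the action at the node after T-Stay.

1

Row for W/Stay/C/z (columns Hck, Hcg, Hbk, Hbg, Tck, Tcg, Tbk, Tbg): (0,4) (0,4) (6,8) (6,8) (1,2) (3,6) (1,2) (3,6).
Every one of Omar's information sets is on the play path for some reply by Pia when Omar follows W/Stay/C/z.
Changing the action at any of them therefore changes at least one column, so only W/Stay/C/z itself gives this row.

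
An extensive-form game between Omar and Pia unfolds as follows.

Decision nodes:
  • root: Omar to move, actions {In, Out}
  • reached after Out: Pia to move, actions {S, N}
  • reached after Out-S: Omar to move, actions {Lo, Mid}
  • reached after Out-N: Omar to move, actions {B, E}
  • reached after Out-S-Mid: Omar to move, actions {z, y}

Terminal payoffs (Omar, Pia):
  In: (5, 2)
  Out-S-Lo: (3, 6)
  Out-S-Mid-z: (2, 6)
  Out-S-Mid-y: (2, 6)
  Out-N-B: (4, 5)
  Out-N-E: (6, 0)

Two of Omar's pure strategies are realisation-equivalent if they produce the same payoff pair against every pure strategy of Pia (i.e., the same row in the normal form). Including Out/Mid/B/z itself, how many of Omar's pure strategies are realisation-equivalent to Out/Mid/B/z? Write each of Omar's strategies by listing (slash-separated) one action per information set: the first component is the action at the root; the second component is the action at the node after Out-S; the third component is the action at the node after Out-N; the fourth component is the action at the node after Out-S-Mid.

2

Row for Out/Mid/B/z (columns S, N): (2,6) (4,5).
Every one of Omar's information sets is on the play path for some reply by Pia when Omar follows Out/Mid/B/z.
Even so, Out/Mid/B/y happens to produce the same payoff in every column — so 2 strategies share this row.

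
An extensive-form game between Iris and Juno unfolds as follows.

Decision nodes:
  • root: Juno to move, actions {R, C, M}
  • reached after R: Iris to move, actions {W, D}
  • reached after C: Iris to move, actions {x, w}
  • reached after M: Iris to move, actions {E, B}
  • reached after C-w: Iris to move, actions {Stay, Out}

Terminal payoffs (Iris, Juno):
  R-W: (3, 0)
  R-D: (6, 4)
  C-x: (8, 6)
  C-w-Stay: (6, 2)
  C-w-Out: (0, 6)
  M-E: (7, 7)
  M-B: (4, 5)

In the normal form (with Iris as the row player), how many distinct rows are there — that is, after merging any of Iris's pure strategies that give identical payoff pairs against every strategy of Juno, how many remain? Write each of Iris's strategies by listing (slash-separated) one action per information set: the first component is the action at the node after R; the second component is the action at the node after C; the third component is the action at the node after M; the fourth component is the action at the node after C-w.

Iris has 16 pure strategies: W/x/E/Stay, W/x/E/Out, W/x/B/Stay, W/x/B/Out, W/w/E/Stay, W/w/E/Out, W/w/B/Stay, W/w/B/Out, D/x/E/Stay, D/x/E/Out, D/x/B/Stay, D/x/B/Out, D/w/E/Stay, D/w/E/Out, D/w/B/Stay, D/w/B/Out. Columns: R, C, M.
{W/x/E/Stay, W/x/E/Out} → row (3,0) (8,6) (7,7)
{W/x/B/Stay, W/x/B/Out} → row (3,0) (8,6) (4,5)
{W/w/E/Stay} → row (3,0) (6,2) (7,7)
{W/w/E/Out} → row (3,0) (0,6) (7,7)
{W/w/B/Stay} → row (3,0) (6,2) (4,5)
{W/w/B/Out} → row (3,0) (0,6) (4,5)
{D/x/E/Stay, D/x/E/Out} → row (6,4) (8,6) (7,7)
{D/x/B/Stay, D/x/B/Out} → row (6,4) (8,6) (4,5)
{D/w/E/Stay} → row (6,4) (6,2) (7,7)
{D/w/E/Out} → row (6,4) (0,6) (7,7)
{D/w/B/Stay} → row (6,4) (6,2) (4,5)
{D/w/B/Out} → row (6,4) (0,6) (4,5)
That's 12 distinct rows out of 16 strategies.

12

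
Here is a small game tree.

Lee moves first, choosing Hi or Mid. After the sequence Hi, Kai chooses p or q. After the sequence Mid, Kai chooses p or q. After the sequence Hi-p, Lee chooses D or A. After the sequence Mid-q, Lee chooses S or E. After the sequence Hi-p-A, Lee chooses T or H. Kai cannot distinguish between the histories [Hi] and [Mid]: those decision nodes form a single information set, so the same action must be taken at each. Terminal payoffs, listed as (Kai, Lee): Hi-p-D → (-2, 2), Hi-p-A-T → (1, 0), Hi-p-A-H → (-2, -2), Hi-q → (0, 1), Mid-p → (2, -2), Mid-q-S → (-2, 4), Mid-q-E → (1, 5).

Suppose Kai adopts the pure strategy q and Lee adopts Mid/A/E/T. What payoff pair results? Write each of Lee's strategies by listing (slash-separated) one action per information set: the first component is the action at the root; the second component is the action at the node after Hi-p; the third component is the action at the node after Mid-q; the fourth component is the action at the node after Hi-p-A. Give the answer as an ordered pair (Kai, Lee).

Trace the play path from the root:
  Lee plays Mid
  Kai plays q at [Mid]
  Lee plays E at [Mid-q]
→ terminal payoff (1, 5).
(Lee's choice at the node after Hi-p is never reached on this path, so it doesn't affect the outcome.)

(1, 5)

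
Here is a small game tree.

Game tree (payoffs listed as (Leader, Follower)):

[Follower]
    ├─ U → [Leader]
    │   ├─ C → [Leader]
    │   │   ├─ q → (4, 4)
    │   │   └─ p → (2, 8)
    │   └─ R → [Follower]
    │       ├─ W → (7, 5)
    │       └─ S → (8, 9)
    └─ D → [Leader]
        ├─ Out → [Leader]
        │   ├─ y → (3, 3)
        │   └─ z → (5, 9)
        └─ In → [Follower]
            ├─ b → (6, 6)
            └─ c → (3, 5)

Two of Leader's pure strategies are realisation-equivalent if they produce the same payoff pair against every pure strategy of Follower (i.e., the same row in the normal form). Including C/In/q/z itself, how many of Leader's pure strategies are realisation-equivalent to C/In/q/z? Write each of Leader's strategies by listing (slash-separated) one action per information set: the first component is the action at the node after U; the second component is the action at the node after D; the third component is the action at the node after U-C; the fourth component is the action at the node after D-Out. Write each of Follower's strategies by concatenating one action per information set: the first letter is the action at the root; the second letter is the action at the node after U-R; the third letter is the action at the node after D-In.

Row for C/In/q/z (columns UWb, UWc, USb, USc, DWb, DWc, DSb, DSc): (4,4) (4,4) (4,4) (4,4) (6,6) (3,5) (6,6) (3,5).
Under C/In/q/z, Leader's choice at the node after D-Out can never be reached regardless of what Follower does, so varying those choices leaves every outcome unchanged.
Holding the reachable choices fixed and varying the unreachable one freely already gives 2 equivalent strategies.
No other strategy reproduces this row, so those 2 are the full class: C/In/q/y, C/In/q/z.

2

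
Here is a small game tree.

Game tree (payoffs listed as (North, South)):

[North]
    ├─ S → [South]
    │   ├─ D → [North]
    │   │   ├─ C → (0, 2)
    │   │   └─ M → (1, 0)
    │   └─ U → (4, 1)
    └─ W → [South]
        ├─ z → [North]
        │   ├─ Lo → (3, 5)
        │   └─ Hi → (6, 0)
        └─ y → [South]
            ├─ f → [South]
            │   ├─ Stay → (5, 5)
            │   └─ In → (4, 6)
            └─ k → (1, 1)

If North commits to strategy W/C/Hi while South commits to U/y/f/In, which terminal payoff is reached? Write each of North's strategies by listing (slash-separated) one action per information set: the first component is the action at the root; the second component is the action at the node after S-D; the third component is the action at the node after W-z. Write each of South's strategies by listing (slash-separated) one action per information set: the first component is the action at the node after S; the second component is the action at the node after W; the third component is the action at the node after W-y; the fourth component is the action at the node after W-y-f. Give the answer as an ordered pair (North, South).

Trace the play path from the root:
  North plays W
  South plays y at [W]
  South plays f at [W-y]
  South plays In at [W-y-f]
→ terminal payoff (4, 6).
(North's choice at the node after S-D is never reached on this path, so it doesn't affect the outcome.)

(4, 6)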